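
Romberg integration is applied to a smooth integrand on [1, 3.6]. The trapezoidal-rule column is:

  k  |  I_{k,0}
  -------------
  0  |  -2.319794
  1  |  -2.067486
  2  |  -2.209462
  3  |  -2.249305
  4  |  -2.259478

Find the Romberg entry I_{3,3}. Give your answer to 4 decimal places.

-2.2628

Richardson extrapolation on the trapezoidal column (denominator 4−1=3):
I_{1,1} = (4·(-2.067486) − (-2.319794)) / 3 = -1.983383
I_{2,1} = (4·(-2.209462) − (-2.067486)) / 3 = -2.256787
I_{3,1} = -2.249305 + (-2.249305 − (-2.209462))/3 = -2.262586
I_{2,2} = (16·(-2.256787) − (-1.983383)) / 15 = -2.275014
I_{3,2} = (16·(-2.262586) − (-2.256787)) / 15 = -2.262973
I_{3,3} = -2.262973 + (-2.262973 − (-2.275014))/63 = -2.262782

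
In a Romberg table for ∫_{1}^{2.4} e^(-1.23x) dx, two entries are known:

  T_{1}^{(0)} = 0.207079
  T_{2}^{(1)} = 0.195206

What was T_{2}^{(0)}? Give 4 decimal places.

0.1982

From T_{2}^{(1)} = (4·T_{2}^{(0)} − T_{1}^{(0)})/3, solve for T_{2}^{(0)}:
4·T_{2}^{(0)} = 3·0.195206 + 0.207079 = 0.792697
T_{2}^{(0)} = 0.198174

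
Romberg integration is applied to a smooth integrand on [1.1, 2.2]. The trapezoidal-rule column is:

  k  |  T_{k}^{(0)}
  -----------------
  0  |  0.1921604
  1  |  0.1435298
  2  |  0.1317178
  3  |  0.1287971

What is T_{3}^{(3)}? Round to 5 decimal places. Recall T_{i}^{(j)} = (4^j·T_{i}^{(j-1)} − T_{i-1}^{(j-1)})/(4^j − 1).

Richardson extrapolation on the trapezoidal column (denominator 4−1=3):
T_{1}^{(1)} = (4·0.1435298 − 0.1921604) / 3 = 0.1273196
T_{2}^{(1)} = (4·0.1317178 − 0.1435298) / 3 = 0.1277805
T_{3}^{(1)} = 0.1287971 + (0.1287971 − 0.1317178)/3 = 0.1278235
T_{2}^{(2)} = 0.1277805 + (0.1277805 − 0.1273196)/15 = 0.1278112
T_{3}^{(2)} = 0.1278235 + (0.1278235 − 0.1277805)/15 = 0.1278264
T_{3}^{(3)} = (64·0.1278264 − 0.1278112) / 63 = 0.1278266

0.12783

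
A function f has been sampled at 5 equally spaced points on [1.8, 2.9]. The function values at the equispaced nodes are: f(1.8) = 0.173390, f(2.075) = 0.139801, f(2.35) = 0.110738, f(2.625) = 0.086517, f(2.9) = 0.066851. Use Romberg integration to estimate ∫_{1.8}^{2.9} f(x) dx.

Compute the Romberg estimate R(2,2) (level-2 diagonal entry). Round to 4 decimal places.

0.1253

R(0,0) (trapezoid, 1 panel, h=1.1000): 0.132133
R(1,0) (trapezoid, 2 panels, h=0.5500): 0.126972
R(2,0) (trapezoid, 4 panels, h=0.2750): 0.125724
R(1,1) = 0.126972 + (0.126972 − 0.132133)/3 = 0.125252
R(2,1) = 0.125724 + (0.125724 − 0.126972)/3 = 0.125308
R(2,2) = 0.125308 + (0.125308 − 0.125252)/15 = 0.125312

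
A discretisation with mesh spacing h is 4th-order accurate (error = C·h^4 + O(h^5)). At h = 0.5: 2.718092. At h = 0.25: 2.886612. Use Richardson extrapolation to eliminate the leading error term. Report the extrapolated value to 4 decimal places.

2.8978

The leading error scales as h^4; refining by a factor of 2 reduces it by 2^4 = 16.
Extrapolated value = (16·A(h/2) − A(h)) / (16 − 1)
= (16·2.886612 − 2.718092) / 15
= 43.467700 / 15 = 2.897847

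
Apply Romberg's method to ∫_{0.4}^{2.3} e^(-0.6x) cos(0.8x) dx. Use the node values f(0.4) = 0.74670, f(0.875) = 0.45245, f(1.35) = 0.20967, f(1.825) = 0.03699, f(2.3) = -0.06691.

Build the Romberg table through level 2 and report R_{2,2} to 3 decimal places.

0.484

R_{0,0} (trapezoid, 1 panel, h=1.9000): 0.64580
R_{1,0} (trapezoid, 2 panels, h=0.9500): 0.52209
R_{2,0} (trapezoid, 4 panels, h=0.4750): 0.49353
R_{1,1} = 0.52209 + (0.52209 − 0.64580)/3 = 0.48085
R_{2,1} = 0.49353 + (0.49353 − 0.52209)/3 = 0.48401
R_{2,2} = 0.48401 + (0.48401 − 0.48085)/15 = 0.48422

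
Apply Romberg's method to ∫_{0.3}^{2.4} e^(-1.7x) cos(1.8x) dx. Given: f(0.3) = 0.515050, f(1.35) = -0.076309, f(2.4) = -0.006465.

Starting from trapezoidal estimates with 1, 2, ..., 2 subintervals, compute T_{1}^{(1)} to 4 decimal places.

0.0712

T_{0}^{(0)} (trapezoid, 1 panel, h=2.1000): 0.534014
T_{1}^{(0)} (trapezoid, 2 panels, h=1.0500): 0.186883
T_{1}^{(1)} = 0.186883 + (0.186883 − 0.534014)/3 = 0.071173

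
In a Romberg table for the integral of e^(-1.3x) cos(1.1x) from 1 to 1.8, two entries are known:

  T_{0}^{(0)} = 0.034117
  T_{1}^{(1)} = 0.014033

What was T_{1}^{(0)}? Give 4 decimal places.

0.0191

From T_{1}^{(1)} = (4·T_{1}^{(0)} − T_{0}^{(0)})/3, solve for T_{1}^{(0)}:
4·T_{1}^{(0)} = 3·0.014033 + 0.034117 = 0.076216
T_{1}^{(0)} = 0.019054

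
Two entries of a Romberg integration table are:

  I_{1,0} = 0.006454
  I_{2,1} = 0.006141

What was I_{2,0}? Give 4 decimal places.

0.0062

From I_{2,1} = (4·I_{2,0} − I_{1,0})/3, solve for I_{2,0}:
4·I_{2,0} = 3·0.006141 + 0.006454 = 0.024877
I_{2,0} = 0.006219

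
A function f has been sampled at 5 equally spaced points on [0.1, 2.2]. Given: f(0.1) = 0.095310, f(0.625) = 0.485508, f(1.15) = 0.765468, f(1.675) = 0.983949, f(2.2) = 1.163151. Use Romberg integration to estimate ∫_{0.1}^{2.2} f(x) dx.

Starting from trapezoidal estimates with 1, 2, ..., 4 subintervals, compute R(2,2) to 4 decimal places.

R(0,0) (trapezoid, 1 panel, h=2.1000): 1.321384
R(1,0) (trapezoid, 2 panels, h=1.0500): 1.464433
R(2,0) (trapezoid, 4 panels, h=0.5250): 1.503682
R(1,1) = 1.464433 + (1.464433 − 1.321384)/3 = 1.512116
R(2,1) = 1.503682 + (1.503682 − 1.464433)/3 = 1.516765
R(2,2) = 1.516765 + (1.516765 − 1.512116)/15 = 1.517075

1.5171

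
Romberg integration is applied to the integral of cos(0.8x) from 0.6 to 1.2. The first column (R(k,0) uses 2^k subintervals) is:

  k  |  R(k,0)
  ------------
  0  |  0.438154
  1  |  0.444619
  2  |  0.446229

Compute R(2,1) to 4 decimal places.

0.4468

R(2,1) = (4·0.446229 − 0.444619) / 3 = 0.446766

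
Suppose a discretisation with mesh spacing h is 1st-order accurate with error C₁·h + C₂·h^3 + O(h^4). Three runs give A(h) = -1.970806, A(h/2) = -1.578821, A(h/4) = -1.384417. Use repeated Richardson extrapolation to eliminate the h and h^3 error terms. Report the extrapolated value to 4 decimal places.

-1.1905

First eliminate the h term (factor 2^1 = 2):
  B₁ = (2·(-1.578821) − (-1.970806))/1 = -1.186836
  B₂ = (2·(-1.384417) − (-1.578821))/1 = -1.190013
Then eliminate the h^3 term (factor 2^3 = 8):
  (8·(-1.190013) − (-1.186836))/7 = -1.190467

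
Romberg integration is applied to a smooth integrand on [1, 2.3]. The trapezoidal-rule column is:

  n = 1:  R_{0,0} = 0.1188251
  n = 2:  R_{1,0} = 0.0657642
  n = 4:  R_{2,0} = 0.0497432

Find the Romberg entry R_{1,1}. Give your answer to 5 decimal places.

Richardson extrapolation on the trapezoidal column (denominator 4−1=3):
R_{1,1} = (4·0.0657642 − 0.1188251) / 3 = 0.0480772
(Column j=1 coincides with Simpson's rule on the same nodes.)

0.04808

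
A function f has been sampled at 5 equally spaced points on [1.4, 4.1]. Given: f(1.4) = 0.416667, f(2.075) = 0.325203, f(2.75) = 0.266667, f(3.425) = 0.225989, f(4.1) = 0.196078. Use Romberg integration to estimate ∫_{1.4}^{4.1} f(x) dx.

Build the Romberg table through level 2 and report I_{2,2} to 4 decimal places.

I_{0,0} (trapezoid, 1 panel, h=2.7000): 0.827206
I_{1,0} (trapezoid, 2 panels, h=1.3500): 0.773603
I_{2,0} (trapezoid, 4 panels, h=0.6750): 0.758856
I_{1,1} = 0.773603 + (0.773603 − 0.827206)/3 = 0.755735
I_{2,1} = 0.758856 + (0.758856 − 0.773603)/3 = 0.753940
I_{2,2} = 0.753940 + (0.753940 − 0.755735)/15 = 0.753820

0.7538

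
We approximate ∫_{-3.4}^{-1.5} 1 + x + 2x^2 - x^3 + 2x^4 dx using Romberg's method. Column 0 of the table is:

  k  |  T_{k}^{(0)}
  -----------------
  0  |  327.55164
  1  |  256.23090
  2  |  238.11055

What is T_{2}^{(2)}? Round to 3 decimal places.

T_{1}^{(1)} = (4·256.23090 − 327.55164) / 3 = 232.45732
T_{2}^{(1)} = 238.11055 + (238.11055 − 256.23090)/3 = 232.07043
T_{2}^{(2)} = (16·232.07043 − 232.45732) / 15 = 232.04464

232.045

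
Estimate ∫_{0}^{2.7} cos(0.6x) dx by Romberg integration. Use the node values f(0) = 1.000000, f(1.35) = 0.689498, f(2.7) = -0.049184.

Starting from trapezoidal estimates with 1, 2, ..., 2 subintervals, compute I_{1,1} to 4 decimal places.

1.6690

I_{0,0} (trapezoid, 1 panel, h=2.7000): 1.283602
I_{1,0} (trapezoid, 2 panels, h=1.3500): 1.572623
I_{1,1} = 1.572623 + (1.572623 − 1.283602)/3 = 1.668963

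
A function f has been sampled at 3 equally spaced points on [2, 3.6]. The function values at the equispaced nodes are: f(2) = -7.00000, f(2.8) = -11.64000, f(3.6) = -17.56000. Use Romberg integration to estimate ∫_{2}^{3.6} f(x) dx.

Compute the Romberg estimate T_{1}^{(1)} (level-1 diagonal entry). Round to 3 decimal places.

T_{0}^{(0)} (trapezoid, 1 panel, h=1.6000): -19.64800
T_{1}^{(0)} (trapezoid, 2 panels, h=0.8000): -19.13600
T_{1}^{(1)} = -19.13600 + (-19.13600 − (-19.64800))/3 = -18.96533

-18.965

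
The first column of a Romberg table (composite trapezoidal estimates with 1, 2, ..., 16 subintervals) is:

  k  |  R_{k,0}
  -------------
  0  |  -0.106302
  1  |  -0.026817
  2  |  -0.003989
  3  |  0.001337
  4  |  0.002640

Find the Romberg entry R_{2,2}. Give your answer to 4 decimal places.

R_{1,1} = (4·(-0.026817) − (-0.106302)) / 3 = -0.000322
R_{2,1} = -0.003989 + (-0.003989 − (-0.026817))/3 = 0.003620
R_{2,2} = (16·0.003620 − (-0.000322)) / 15 = 0.003883

0.0039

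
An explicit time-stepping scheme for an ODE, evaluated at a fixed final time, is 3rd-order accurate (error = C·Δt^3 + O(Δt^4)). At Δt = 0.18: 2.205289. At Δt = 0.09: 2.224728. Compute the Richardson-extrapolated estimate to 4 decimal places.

Extrapolated value = (8·A(Δt/2) − A(Δt)) / (8 − 1)
= (8·2.224728 − 2.205289) / 7
= 15.592535 / 7 = 2.227505

2.2275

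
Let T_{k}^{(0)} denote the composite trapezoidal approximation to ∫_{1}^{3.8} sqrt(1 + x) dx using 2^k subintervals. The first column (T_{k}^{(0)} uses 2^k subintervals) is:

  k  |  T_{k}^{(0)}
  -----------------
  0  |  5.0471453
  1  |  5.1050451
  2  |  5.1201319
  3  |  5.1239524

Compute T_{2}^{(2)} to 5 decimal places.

T_{1}^{(1)} = (4·5.1050451 − 5.0471453) / 3 = 5.1243450
T_{2}^{(1)} = (4·5.1201319 − 5.1050451) / 3 = 5.1251608
T_{2}^{(2)} = 5.1251608 + (5.1251608 − 5.1243450)/15 = 5.1252152

5.12522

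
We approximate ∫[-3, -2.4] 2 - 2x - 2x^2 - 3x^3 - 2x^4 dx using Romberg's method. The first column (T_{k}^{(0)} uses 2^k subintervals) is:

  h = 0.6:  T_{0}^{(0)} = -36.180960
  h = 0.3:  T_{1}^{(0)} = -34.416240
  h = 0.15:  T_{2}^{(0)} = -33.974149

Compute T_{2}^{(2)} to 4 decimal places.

-33.8267

Richardson extrapolation on the trapezoidal column (denominator 4−1=3):
T_{1}^{(1)} = -34.416240 + (-34.416240 − (-36.180960))/3 = -33.828000
T_{2}^{(1)} = -33.974149 + (-33.974149 − (-34.416240))/3 = -33.826785
T_{2}^{(2)} = (16·(-33.826785) − (-33.828000)) / 15 = -33.826704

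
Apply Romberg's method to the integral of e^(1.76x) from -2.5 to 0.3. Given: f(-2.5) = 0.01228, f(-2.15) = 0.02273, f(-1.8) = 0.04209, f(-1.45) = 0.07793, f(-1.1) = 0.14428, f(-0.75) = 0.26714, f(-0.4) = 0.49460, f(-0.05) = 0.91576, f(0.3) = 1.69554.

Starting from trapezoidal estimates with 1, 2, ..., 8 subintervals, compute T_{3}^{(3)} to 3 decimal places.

T_{0}^{(0)} (trapezoid, 1 panel, h=2.8000): 2.39095
T_{1}^{(0)} (trapezoid, 2 panels, h=1.4000): 1.39747
T_{2}^{(0)} (trapezoid, 4 panels, h=0.7000): 1.07442
T_{3}^{(0)} (trapezoid, 8 panels, h=0.3500): 0.98645
T_{1}^{(1)} = 1.39747 + (1.39747 − 2.39095)/3 = 1.06631
T_{2}^{(1)} = 1.07442 + (1.07442 − 1.39747)/3 = 0.96674
T_{3}^{(1)} = 0.98645 + (0.98645 − 1.07442)/3 = 0.95713
T_{2}^{(2)} = 0.96674 + (0.96674 − 1.06631)/15 = 0.96010
T_{3}^{(2)} = 0.95713 + (0.95713 − 0.96674)/15 = 0.95649
T_{3}^{(3)} = 0.95649 + (0.95649 − 0.96010)/63 = 0.95643

0.956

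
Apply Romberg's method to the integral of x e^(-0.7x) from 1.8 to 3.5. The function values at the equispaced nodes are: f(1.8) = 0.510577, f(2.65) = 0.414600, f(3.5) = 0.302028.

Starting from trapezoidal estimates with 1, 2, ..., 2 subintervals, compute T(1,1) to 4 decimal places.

T(0,0) (trapezoid, 1 panel, h=1.7000): 0.690714
T(1,0) (trapezoid, 2 panels, h=0.8500): 0.697767
T(1,1) = 0.697767 + (0.697767 − 0.690714)/3 = 0.700118

0.7001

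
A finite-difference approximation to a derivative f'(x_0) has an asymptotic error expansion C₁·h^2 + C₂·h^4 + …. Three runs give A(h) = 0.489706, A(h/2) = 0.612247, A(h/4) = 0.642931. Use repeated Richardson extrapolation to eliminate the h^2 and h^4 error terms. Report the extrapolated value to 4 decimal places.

0.6532

First eliminate the h^2 term (factor 2^2 = 4):
  B₁ = (4·0.612247 − 0.489706)/3 = 0.653094
  B₂ = (4·0.642931 − 0.612247)/3 = 0.653159
Then eliminate the h^4 term (factor 2^4 = 16):
  (16·0.653159 − 0.653094)/15 = 0.653163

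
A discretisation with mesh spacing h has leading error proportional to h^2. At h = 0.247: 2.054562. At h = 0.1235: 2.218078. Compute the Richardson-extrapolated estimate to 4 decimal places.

2.2726

The leading error scales as h^2; refining by a factor of 2 reduces it by 2^2 = 4.
Extrapolated value = (4·A(h/2) − A(h)) / (4 − 1)
= (4·2.218078 − 2.054562) / 3
= 6.817750 / 3 = 2.272583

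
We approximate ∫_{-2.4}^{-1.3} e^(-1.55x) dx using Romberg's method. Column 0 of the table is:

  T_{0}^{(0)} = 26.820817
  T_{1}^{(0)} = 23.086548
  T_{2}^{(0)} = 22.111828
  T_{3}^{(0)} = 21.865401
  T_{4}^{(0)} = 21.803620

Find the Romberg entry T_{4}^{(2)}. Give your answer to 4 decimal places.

Richardson extrapolation on the trapezoidal column (denominator 4−1=3):
T_{3}^{(1)} = 21.865401 + (21.865401 − 22.111828)/3 = 21.783259
T_{4}^{(1)} = (4·21.803620 − 21.865401) / 3 = 21.783026
T_{4}^{(2)} = (16·21.783026 − 21.783259) / 15 = 21.783010

21.7830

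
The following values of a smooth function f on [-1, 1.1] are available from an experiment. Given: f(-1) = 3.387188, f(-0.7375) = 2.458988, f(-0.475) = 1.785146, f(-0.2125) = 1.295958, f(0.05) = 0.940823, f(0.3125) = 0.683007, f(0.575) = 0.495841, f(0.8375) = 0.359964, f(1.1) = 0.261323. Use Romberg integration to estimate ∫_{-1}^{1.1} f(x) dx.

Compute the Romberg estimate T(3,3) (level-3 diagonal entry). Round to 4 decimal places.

T(0,0) (trapezoid, 1 panel, h=2.1000): 3.830937
T(1,0) (trapezoid, 2 panels, h=1.0500): 2.903332
T(2,0) (trapezoid, 4 panels, h=0.5250): 2.649184
T(3,0) (trapezoid, 8 panels, h=0.2625): 2.584045
T(1,1) = 2.903332 + (2.903332 − 3.830937)/3 = 2.594130
T(2,1) = 2.649184 + (2.649184 − 2.903332)/3 = 2.564468
T(3,1) = 2.584045 + (2.584045 − 2.649184)/3 = 2.562332
T(2,2) = 2.564468 + (2.564468 − 2.594130)/15 = 2.562491
T(3,2) = 2.562332 + (2.562332 − 2.564468)/15 = 2.562190
T(3,3) = 2.562190 + (2.562190 − 2.562491)/63 = 2.562185

2.5622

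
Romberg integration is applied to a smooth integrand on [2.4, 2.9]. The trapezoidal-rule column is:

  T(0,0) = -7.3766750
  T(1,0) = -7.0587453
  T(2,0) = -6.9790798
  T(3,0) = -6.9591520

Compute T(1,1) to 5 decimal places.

-6.95277

Richardson extrapolation on the trapezoidal column (denominator 4−1=3):
T(1,1) = -7.0587453 + (-7.0587453 − (-7.3766750))/3 = -6.9527687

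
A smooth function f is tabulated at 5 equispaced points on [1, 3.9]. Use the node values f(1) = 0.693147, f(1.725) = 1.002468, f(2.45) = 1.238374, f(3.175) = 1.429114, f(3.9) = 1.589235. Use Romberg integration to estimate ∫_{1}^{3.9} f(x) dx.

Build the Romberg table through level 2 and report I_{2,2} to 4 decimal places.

3.5009

I_{0,0} (trapezoid, 1 panel, h=2.9000): 3.309454
I_{1,0} (trapezoid, 2 panels, h=1.4500): 3.450369
I_{2,0} (trapezoid, 4 panels, h=0.7250): 3.488082
I_{1,1} = 3.450369 + (3.450369 − 3.309454)/3 = 3.497341
I_{2,1} = 3.488082 + (3.488082 − 3.450369)/3 = 3.500653
I_{2,2} = 3.500653 + (3.500653 − 3.497341)/15 = 3.500874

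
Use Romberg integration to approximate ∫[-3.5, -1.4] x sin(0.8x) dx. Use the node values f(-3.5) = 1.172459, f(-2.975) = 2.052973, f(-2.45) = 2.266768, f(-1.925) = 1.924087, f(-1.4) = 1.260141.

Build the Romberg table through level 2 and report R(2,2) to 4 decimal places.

R(0,0) (trapezoid, 1 panel, h=2.1000): 2.554230
R(1,0) (trapezoid, 2 panels, h=1.0500): 3.657221
R(2,0) (trapezoid, 4 panels, h=0.5250): 3.916567
R(1,1) = 3.657221 + (3.657221 − 2.554230)/3 = 4.024885
R(2,1) = 3.916567 + (3.916567 − 3.657221)/3 = 4.003016
R(2,2) = 4.003016 + (4.003016 − 4.024885)/15 = 4.001558

4.0016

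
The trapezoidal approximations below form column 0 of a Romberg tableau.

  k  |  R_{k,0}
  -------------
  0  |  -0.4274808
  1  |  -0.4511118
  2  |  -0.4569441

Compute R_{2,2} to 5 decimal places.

Richardson extrapolation on the trapezoidal column (denominator 4−1=3):
R_{1,1} = (4·(-0.4511118) − (-0.4274808)) / 3 = -0.4589888
R_{2,1} = -0.4569441 + (-0.4569441 − (-0.4511118))/3 = -0.4588882
R_{2,2} = -0.4588882 + (-0.4588882 − (-0.4589888))/15 = -0.4588815

-0.45888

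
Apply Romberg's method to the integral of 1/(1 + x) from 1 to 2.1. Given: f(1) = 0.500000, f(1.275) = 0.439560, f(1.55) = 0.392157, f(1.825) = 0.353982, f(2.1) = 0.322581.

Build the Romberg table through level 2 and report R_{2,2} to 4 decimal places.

R_{0,0} (trapezoid, 1 panel, h=1.1000): 0.452420
R_{1,0} (trapezoid, 2 panels, h=0.5500): 0.441896
R_{2,0} (trapezoid, 4 panels, h=0.2750): 0.439172
R_{1,1} = 0.441896 + (0.441896 − 0.452420)/3 = 0.438388
R_{2,1} = 0.439172 + (0.439172 − 0.441896)/3 = 0.438264
R_{2,2} = 0.438264 + (0.438264 − 0.438388)/15 = 0.438256

0.4383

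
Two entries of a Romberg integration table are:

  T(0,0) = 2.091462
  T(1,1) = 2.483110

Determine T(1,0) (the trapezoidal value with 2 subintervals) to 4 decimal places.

2.3852

From T(1,1) = (4·T(1,0) − T(0,0))/3, solve for T(1,0):
4·T(1,0) = 3·2.483110 + 2.091462 = 9.540792
T(1,0) = 2.385198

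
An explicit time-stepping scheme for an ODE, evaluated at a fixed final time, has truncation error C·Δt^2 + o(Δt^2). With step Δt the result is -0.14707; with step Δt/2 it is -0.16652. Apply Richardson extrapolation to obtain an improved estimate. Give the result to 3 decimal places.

The leading error scales as Δt^2; refining by a factor of 2 reduces it by 2^2 = 4.
Extrapolated value = (4·A(Δt/2) − A(Δt)) / (4 − 1)
= (4·(-0.16652) − (-0.14707)) / 3
= -0.51901 / 3 = -0.17300

-0.173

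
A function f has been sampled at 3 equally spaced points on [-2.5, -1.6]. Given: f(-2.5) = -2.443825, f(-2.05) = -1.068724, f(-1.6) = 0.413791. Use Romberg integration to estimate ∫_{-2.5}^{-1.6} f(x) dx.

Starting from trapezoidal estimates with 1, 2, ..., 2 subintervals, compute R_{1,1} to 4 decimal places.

-0.9457

R_{0,0} (trapezoid, 1 panel, h=0.9000): -0.913515
R_{1,0} (trapezoid, 2 panels, h=0.4500): -0.937683
R_{1,1} = -0.937683 + (-0.937683 − (-0.913515))/3 = -0.945739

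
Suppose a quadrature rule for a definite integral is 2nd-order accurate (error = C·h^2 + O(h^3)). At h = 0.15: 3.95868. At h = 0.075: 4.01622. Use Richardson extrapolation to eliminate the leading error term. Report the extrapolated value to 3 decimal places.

4.035

Extrapolated value = (4·A(h/2) − A(h)) / (4 − 1)
= (4·4.01622 − 3.95868) / 3
= 12.10620 / 3 = 4.03540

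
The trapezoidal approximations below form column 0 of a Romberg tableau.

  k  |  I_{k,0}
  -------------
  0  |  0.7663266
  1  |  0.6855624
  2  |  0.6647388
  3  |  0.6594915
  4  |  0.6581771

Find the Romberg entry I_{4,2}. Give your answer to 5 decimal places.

I_{3,1} = (4·0.6594915 − 0.6647388) / 3 = 0.6577424
I_{4,1} = 0.6581771 + (0.6581771 − 0.6594915)/3 = 0.6577390
I_{4,2} = 0.6577390 + (0.6577390 − 0.6577424)/15 = 0.6577388

0.65774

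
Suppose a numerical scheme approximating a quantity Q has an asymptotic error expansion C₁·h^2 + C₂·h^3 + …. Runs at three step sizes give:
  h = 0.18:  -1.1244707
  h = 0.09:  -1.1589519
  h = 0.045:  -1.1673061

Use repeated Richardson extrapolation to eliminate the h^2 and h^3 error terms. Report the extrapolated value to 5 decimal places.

First eliminate the h^2 term (factor 2^2 = 4):
  B₁ = (4·(-1.1589519) − (-1.1244707))/3 = -1.1704456
  B₂ = (4·(-1.1673061) − (-1.1589519))/3 = -1.1700908
Then eliminate the h^3 term (factor 2^3 = 8):
  (8·(-1.1700908) − (-1.1704456))/7 = -1.1700401

-1.17004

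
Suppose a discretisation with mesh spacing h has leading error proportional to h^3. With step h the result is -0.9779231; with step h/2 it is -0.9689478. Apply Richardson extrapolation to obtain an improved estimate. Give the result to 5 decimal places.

-0.96767

The leading error scales as h^3; refining by a factor of 2 reduces it by 2^3 = 8.
Extrapolated value = (8·A(h/2) − A(h)) / (8 − 1)
= (8·(-0.9689478) − (-0.9779231)) / 7
= -6.7736593 / 7 = -0.9676656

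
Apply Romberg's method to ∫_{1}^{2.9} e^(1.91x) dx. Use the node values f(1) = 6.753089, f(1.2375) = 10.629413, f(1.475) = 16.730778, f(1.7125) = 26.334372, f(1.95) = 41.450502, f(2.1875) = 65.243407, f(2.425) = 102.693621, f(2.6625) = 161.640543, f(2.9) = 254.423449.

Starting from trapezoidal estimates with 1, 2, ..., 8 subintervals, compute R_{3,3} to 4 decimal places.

129.6709

R_{0,0} (trapezoid, 1 panel, h=1.9000): 248.117711
R_{1,0} (trapezoid, 2 panels, h=0.9500): 163.436832
R_{2,0} (trapezoid, 4 panels, h=0.4750): 138.445006
R_{3,0} (trapezoid, 8 panels, h=0.2375): 131.886340
R_{1,1} = 163.436832 + (163.436832 − 248.117711)/3 = 135.209872
R_{2,1} = 138.445006 + (138.445006 − 163.436832)/3 = 130.114397
R_{3,1} = 131.886340 + (131.886340 − 138.445006)/3 = 129.700118
R_{2,2} = 130.114397 + (130.114397 − 135.209872)/15 = 129.774699
R_{3,2} = 129.700118 + (129.700118 − 130.114397)/15 = 129.672499
R_{3,3} = 129.672499 + (129.672499 − 129.774699)/63 = 129.670877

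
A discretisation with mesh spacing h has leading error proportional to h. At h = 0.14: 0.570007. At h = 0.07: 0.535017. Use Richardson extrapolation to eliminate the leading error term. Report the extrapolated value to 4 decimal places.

0.5000

Extrapolated value = (2·A(h/2) − A(h)) / (2 − 1)
= (2·0.535017 − 0.570007) / 1
= 0.500027 / 1 = 0.500027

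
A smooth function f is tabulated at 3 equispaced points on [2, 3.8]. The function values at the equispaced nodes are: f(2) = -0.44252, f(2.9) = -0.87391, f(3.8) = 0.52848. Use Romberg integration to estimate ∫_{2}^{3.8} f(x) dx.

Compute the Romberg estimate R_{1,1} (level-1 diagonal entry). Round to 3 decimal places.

R_{0,0} (trapezoid, 1 panel, h=1.8000): 0.07736
R_{1,0} (trapezoid, 2 panels, h=0.9000): -0.74784
R_{1,1} = -0.74784 + (-0.74784 − 0.07736)/3 = -1.02291

-1.023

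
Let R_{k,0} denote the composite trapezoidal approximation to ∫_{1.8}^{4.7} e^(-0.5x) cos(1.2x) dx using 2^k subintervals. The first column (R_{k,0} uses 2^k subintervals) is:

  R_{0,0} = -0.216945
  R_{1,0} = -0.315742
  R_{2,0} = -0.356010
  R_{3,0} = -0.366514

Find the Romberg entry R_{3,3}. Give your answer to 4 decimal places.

Richardson extrapolation on the trapezoidal column (denominator 4−1=3):
R_{1,1} = -0.315742 + (-0.315742 − (-0.216945))/3 = -0.348674
R_{2,1} = -0.356010 + (-0.356010 − (-0.315742))/3 = -0.369433
R_{3,1} = (4·(-0.366514) − (-0.356010)) / 3 = -0.370015
R_{2,2} = (16·(-0.369433) − (-0.348674)) / 15 = -0.370817
R_{3,2} = -0.370015 + (-0.370015 − (-0.369433))/15 = -0.370054
R_{3,3} = (64·(-0.370054) − (-0.370817)) / 63 = -0.370042

-0.3700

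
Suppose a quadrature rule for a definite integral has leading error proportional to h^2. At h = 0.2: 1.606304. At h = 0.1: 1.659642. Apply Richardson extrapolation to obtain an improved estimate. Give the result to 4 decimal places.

The leading error scales as h^2; refining by a factor of 2 reduces it by 2^2 = 4.
Extrapolated value = (4·A(h/2) − A(h)) / (4 − 1)
= (4·1.659642 − 1.606304) / 3
= 5.032264 / 3 = 1.677421

1.6774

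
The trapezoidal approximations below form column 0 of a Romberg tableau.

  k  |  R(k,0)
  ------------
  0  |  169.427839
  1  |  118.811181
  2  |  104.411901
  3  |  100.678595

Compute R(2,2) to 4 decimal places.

99.4570

Richardson extrapolation on the trapezoidal column (denominator 4−1=3):
R(1,1) = 118.811181 + (118.811181 − 169.427839)/3 = 101.938962
R(2,1) = 104.411901 + (104.411901 − 118.811181)/3 = 99.612141
R(2,2) = (16·99.612141 − 101.938962) / 15 = 99.457020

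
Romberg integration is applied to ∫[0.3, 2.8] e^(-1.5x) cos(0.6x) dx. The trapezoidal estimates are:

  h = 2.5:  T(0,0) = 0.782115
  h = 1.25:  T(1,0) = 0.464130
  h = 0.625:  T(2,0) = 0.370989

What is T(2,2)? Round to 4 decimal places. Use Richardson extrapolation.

Richardson extrapolation on the trapezoidal column (denominator 4−1=3):
T(1,1) = 0.464130 + (0.464130 − 0.782115)/3 = 0.358135
T(2,1) = (4·0.370989 − 0.464130) / 3 = 0.339942
T(2,2) = 0.339942 + (0.339942 − 0.358135)/15 = 0.338729
(Column j=1 coincides with Simpson's rule on the same nodes.)

0.3387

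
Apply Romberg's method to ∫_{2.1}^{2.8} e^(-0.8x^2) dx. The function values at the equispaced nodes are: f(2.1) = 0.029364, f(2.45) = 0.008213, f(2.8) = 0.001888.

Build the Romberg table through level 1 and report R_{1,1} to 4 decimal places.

0.0075

R_{0,0} (trapezoid, 1 panel, h=0.7000): 0.010938
R_{1,0} (trapezoid, 2 panels, h=0.3500): 0.008344
R_{1,1} = 0.008344 + (0.008344 − 0.010938)/3 = 0.007479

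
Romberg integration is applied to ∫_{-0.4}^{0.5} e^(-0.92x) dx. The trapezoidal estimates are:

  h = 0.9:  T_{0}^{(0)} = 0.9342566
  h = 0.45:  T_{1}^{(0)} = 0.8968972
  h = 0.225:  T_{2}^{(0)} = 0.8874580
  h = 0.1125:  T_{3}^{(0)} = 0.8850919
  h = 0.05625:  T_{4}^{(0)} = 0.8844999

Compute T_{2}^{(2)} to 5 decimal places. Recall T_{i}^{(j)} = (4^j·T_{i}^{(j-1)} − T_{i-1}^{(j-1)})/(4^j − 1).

0.88430

Richardson extrapolation on the trapezoidal column (denominator 4−1=3):
T_{1}^{(1)} = 0.8968972 + (0.8968972 − 0.9342566)/3 = 0.8844441
T_{2}^{(1)} = (4·0.8874580 − 0.8968972) / 3 = 0.8843116
T_{2}^{(2)} = 0.8843116 + (0.8843116 − 0.8844441)/15 = 0.8843028
(Column j=1 coincides with Simpson's rule on the same nodes.)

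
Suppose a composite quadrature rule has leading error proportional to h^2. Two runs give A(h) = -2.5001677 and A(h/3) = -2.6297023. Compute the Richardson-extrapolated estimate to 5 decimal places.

-2.64589

The leading error scales as h^2; refining by a factor of 3 reduces it by 3^2 = 9.
Extrapolated value = (9·A(h/3) − A(h)) / (9 − 1)
= (9·(-2.6297023) − (-2.5001677)) / 8
= -21.1671530 / 8 = -2.6458941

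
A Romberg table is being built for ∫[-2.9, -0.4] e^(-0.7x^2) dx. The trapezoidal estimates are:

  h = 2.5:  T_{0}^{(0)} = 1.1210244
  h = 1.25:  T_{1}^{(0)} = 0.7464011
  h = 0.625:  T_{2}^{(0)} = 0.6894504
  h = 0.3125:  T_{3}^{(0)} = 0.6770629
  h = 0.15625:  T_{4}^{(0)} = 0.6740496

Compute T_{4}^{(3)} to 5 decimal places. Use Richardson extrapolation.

T_{2}^{(1)} = 0.6894504 + (0.6894504 − 0.7464011)/3 = 0.6704668
T_{3}^{(1)} = 0.6770629 + (0.6770629 − 0.6894504)/3 = 0.6729337
T_{4}^{(1)} = (4·0.6740496 − 0.6770629) / 3 = 0.6730452
T_{3}^{(2)} = 0.6729337 + (0.6729337 − 0.6704668)/15 = 0.6730982
T_{4}^{(2)} = 0.6730452 + (0.6730452 − 0.6729337)/15 = 0.6730526
T_{4}^{(3)} = 0.6730526 + (0.6730526 − 0.6730982)/63 = 0.6730519

0.67305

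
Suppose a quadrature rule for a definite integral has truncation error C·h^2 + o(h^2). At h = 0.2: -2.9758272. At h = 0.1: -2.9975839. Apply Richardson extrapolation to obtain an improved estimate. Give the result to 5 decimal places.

-3.00484

The leading error scales as h^2; refining by a factor of 2 reduces it by 2^2 = 4.
Extrapolated value = (4·A(h/2) − A(h)) / (4 − 1)
= (4·(-2.9975839) − (-2.9758272)) / 3
= -9.0145084 / 3 = -3.0048361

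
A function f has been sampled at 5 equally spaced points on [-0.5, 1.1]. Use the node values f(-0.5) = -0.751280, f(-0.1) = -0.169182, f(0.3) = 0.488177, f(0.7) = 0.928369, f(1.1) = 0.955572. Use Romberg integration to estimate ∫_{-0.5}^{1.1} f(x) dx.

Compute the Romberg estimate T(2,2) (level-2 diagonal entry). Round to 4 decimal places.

T(0,0) (trapezoid, 1 panel, h=1.6000): 0.163434
T(1,0) (trapezoid, 2 panels, h=0.8000): 0.472258
T(2,0) (trapezoid, 4 panels, h=0.4000): 0.539804
T(1,1) = 0.472258 + (0.472258 − 0.163434)/3 = 0.575199
T(2,1) = 0.539804 + (0.539804 − 0.472258)/3 = 0.562319
T(2,2) = 0.562319 + (0.562319 − 0.575199)/15 = 0.561460

0.5615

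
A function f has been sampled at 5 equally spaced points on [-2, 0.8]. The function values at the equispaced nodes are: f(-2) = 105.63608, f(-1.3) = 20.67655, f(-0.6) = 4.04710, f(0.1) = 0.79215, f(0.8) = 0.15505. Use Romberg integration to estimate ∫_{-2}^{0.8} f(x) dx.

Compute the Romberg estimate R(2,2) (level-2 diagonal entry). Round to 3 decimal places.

45.923

R(0,0) (trapezoid, 1 panel, h=2.8000): 148.10758
R(1,0) (trapezoid, 2 panels, h=1.4000): 79.71973
R(2,0) (trapezoid, 4 panels, h=0.7000): 54.88796
R(1,1) = 79.71973 + (79.71973 − 148.10758)/3 = 56.92378
R(2,1) = 54.88796 + (54.88796 − 79.71973)/3 = 46.61070
R(2,2) = 46.61070 + (46.61070 − 56.92378)/15 = 45.92316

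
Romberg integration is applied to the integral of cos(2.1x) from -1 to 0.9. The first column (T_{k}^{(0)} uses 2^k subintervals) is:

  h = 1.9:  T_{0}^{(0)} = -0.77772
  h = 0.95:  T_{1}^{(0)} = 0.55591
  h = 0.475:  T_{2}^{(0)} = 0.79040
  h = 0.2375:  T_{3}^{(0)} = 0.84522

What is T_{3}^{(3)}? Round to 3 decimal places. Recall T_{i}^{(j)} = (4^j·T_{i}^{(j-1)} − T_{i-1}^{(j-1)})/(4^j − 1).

0.863

Richardson extrapolation on the trapezoidal column (denominator 4−1=3):
T_{1}^{(1)} = 0.55591 + (0.55591 − (-0.77772))/3 = 1.00045
T_{2}^{(1)} = 0.79040 + (0.79040 − 0.55591)/3 = 0.86856
T_{3}^{(1)} = (4·0.84522 − 0.79040) / 3 = 0.86349
T_{2}^{(2)} = 0.86856 + (0.86856 − 1.00045)/15 = 0.85977
T_{3}^{(2)} = 0.86349 + (0.86349 − 0.86856)/15 = 0.86315
T_{3}^{(3)} = (64·0.86315 − 0.85977) / 63 = 0.86320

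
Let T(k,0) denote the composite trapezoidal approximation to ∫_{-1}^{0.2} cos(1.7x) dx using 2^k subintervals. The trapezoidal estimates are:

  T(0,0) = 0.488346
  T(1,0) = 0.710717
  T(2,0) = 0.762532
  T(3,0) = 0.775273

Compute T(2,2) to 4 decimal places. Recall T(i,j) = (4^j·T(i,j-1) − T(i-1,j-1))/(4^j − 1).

T(1,1) = 0.710717 + (0.710717 − 0.488346)/3 = 0.784841
T(2,1) = (4·0.762532 − 0.710717) / 3 = 0.779804
T(2,2) = 0.779804 + (0.779804 − 0.784841)/15 = 0.779468

0.7795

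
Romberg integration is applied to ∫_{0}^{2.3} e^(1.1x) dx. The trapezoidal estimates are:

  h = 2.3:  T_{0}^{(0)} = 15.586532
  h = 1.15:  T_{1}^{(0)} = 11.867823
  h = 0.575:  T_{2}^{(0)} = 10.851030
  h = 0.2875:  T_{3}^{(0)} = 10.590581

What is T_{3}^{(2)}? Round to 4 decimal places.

T_{2}^{(1)} = (4·10.851030 − 11.867823) / 3 = 10.512099
T_{3}^{(1)} = 10.590581 + (10.590581 − 10.851030)/3 = 10.503765
T_{3}^{(2)} = 10.503765 + (10.503765 − 10.512099)/15 = 10.503209
(Column j=1 coincides with Simpson's rule on the same nodes.)

10.5032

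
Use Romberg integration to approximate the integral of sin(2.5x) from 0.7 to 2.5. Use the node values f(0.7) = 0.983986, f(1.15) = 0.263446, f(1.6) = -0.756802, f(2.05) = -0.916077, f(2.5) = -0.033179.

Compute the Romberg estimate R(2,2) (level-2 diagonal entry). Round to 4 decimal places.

R(0,0) (trapezoid, 1 panel, h=1.8000): 0.855726
R(1,0) (trapezoid, 2 panels, h=0.9000): -0.253259
R(2,0) (trapezoid, 4 panels, h=0.4500): -0.420313
R(1,1) = -0.253259 + (-0.253259 − 0.855726)/3 = -0.622921
R(2,1) = -0.420313 + (-0.420313 − (-0.253259))/3 = -0.475998
R(2,2) = -0.475998 + (-0.475998 − (-0.622921))/15 = -0.466203

-0.4662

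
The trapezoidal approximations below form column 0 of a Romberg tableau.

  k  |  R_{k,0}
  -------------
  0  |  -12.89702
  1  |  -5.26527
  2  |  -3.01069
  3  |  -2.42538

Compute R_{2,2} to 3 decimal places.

-2.228

Richardson extrapolation on the trapezoidal column (denominator 4−1=3):
R_{1,1} = (4·(-5.26527) − (-12.89702)) / 3 = -2.72135
R_{2,1} = (4·(-3.01069) − (-5.26527)) / 3 = -2.25916
R_{2,2} = (16·(-2.25916) − (-2.72135)) / 15 = -2.22835
(Column j=1 coincides with Simpson's rule on the same nodes.)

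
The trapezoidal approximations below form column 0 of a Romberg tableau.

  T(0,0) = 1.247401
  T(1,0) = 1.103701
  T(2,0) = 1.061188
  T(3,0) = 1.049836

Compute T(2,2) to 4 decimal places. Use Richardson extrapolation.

T(1,1) = (4·1.103701 − 1.247401) / 3 = 1.055801
T(2,1) = (4·1.061188 − 1.103701) / 3 = 1.047017
T(2,2) = (16·1.047017 − 1.055801) / 15 = 1.046431

1.0464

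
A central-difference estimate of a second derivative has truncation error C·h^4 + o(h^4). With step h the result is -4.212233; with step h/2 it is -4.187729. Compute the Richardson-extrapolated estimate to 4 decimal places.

The leading error scales as h^4; refining by a factor of 2 reduces it by 2^4 = 16.
Extrapolated value = (16·A(h/2) − A(h)) / (16 − 1)
= (16·(-4.187729) − (-4.212233)) / 15
= -62.791431 / 15 = -4.186095

-4.1861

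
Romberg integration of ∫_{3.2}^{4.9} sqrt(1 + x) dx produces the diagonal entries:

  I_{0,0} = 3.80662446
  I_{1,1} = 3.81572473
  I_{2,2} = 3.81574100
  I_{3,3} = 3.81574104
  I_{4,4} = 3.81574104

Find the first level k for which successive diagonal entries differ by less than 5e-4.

|I_{1,1} − I_{0,0}| = 0.00910027 ≥ 5e-4
|I_{2,2} − I_{1,1}| = 0.00001627 < 5e-4

k = 2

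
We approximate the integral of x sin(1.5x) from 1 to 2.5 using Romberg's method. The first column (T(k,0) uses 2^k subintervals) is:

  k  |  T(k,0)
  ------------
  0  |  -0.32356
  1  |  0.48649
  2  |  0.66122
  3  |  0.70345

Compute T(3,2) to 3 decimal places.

T(2,1) = 0.66122 + (0.66122 − 0.48649)/3 = 0.71946
T(3,1) = (4·0.70345 − 0.66122) / 3 = 0.71753
T(3,2) = (16·0.71753 − 0.71946) / 15 = 0.71740

0.717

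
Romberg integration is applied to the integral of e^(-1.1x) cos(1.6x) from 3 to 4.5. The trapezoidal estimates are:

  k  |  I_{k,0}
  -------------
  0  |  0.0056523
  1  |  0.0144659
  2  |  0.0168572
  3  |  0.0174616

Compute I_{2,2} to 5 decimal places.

0.01767

Richardson extrapolation on the trapezoidal column (denominator 4−1=3):
I_{1,1} = (4·0.0144659 − 0.0056523) / 3 = 0.0174038
I_{2,1} = 0.0168572 + (0.0168572 − 0.0144659)/3 = 0.0176543
I_{2,2} = (16·0.0176543 − 0.0174038) / 15 = 0.0176710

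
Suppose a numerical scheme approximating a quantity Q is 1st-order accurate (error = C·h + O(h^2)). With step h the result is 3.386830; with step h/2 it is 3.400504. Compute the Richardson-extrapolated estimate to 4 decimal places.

3.4142

Extrapolated value = (2·A(h/2) − A(h)) / (2 − 1)
= (2·3.400504 − 3.386830) / 1
= 3.414178 / 1 = 3.414178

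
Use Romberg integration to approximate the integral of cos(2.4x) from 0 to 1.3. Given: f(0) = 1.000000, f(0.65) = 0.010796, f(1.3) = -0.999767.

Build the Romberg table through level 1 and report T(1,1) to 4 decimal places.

0.0094

T(0,0) (trapezoid, 1 panel, h=1.3000): 0.000151
T(1,0) (trapezoid, 2 panels, h=0.6500): 0.007093
T(1,1) = 0.007093 + (0.007093 − 0.000151)/3 = 0.009407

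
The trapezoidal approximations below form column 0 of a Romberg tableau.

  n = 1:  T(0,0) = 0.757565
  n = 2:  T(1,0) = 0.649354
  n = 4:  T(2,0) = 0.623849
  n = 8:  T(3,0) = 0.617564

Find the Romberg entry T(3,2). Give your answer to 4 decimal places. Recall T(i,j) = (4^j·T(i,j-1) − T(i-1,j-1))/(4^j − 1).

Richardson extrapolation on the trapezoidal column (denominator 4−1=3):
T(2,1) = 0.623849 + (0.623849 − 0.649354)/3 = 0.615347
T(3,1) = 0.617564 + (0.617564 − 0.623849)/3 = 0.615469
T(3,2) = (16·0.615469 − 0.615347) / 15 = 0.615477

0.6155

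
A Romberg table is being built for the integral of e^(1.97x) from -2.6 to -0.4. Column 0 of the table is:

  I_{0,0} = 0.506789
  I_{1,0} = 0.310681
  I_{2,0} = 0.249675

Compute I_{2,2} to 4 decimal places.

0.2283

Richardson extrapolation on the trapezoidal column (denominator 4−1=3):
I_{1,1} = 0.310681 + (0.310681 − 0.506789)/3 = 0.245312
I_{2,1} = (4·0.249675 − 0.310681) / 3 = 0.229340
I_{2,2} = 0.229340 + (0.229340 − 0.245312)/15 = 0.228275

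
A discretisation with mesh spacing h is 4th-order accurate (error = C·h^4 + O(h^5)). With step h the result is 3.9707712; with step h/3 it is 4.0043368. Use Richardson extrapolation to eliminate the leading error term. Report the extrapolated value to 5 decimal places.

Extrapolated value = (81·A(h/3) − A(h)) / (81 − 1)
= (81·4.0043368 − 3.9707712) / 80
= 320.3805096 / 80 = 4.0047564

4.00476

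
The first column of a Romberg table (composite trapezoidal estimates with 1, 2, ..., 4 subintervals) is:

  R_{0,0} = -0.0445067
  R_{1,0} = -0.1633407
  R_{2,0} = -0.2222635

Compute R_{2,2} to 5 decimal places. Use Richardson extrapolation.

R_{1,1} = -0.1633407 + (-0.1633407 − (-0.0445067))/3 = -0.2029520
R_{2,1} = (4·(-0.2222635) − (-0.1633407)) / 3 = -0.2419044
R_{2,2} = (16·(-0.2419044) − (-0.2029520)) / 15 = -0.2445012

-0.24450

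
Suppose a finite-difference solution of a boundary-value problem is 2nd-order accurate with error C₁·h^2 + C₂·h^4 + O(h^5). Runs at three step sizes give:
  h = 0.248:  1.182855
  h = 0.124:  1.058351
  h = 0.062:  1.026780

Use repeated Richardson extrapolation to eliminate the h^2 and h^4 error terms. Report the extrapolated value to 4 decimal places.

1.0162

First eliminate the h^2 term (factor 2^2 = 4):
  B₁ = (4·1.058351 − 1.182855)/3 = 1.016850
  B₂ = (4·1.026780 − 1.058351)/3 = 1.016256
Then eliminate the h^4 term (factor 2^4 = 16):
  (16·1.016256 − 1.016850)/15 = 1.016216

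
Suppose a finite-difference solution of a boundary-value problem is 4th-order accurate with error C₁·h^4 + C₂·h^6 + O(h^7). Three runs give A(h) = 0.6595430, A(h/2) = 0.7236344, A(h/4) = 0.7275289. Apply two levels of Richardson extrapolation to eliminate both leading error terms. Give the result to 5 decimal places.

0.72779

First eliminate the h^4 term (factor 2^4 = 16):
  B₁ = (16·0.7236344 − 0.6595430)/15 = 0.7279072
  B₂ = (16·0.7275289 − 0.7236344)/15 = 0.7277885
Then eliminate the h^6 term (factor 2^6 = 64):
  (64·0.7277885 − 0.7279072)/63 = 0.7277866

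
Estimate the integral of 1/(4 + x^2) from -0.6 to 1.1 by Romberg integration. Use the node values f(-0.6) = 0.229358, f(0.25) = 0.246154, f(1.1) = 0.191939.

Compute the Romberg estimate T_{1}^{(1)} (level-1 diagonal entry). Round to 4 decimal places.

T_{0}^{(0)} (trapezoid, 1 panel, h=1.7000): 0.358102
T_{1}^{(0)} (trapezoid, 2 panels, h=0.8500): 0.388282
T_{1}^{(1)} = 0.388282 + (0.388282 − 0.358102)/3 = 0.398342

0.3983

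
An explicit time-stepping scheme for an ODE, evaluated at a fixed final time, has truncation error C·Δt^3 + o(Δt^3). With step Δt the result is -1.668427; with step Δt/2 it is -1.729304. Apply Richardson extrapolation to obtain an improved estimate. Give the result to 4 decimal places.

-1.7380

Extrapolated value = (8·A(Δt/2) − A(Δt)) / (8 − 1)
= (8·(-1.729304) − (-1.668427)) / 7
= -12.166005 / 7 = -1.738001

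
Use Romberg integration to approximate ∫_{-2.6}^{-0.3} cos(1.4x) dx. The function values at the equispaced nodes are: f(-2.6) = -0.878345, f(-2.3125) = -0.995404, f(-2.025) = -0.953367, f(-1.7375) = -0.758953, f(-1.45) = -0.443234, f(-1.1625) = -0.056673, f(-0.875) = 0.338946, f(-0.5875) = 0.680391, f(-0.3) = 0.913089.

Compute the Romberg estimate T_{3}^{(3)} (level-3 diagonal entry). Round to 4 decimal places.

-0.6327

T_{0}^{(0)} (trapezoid, 1 panel, h=2.3000): 0.039956
T_{1}^{(0)} (trapezoid, 2 panels, h=1.1500): -0.489741
T_{2}^{(0)} (trapezoid, 4 panels, h=0.5750): -0.598163
T_{3}^{(0)} (trapezoid, 8 panels, h=0.2875): -0.624140
T_{1}^{(1)} = -0.489741 + (-0.489741 − 0.039956)/3 = -0.666307
T_{2}^{(1)} = -0.598163 + (-0.598163 − (-0.489741))/3 = -0.634304
T_{3}^{(1)} = -0.624140 + (-0.624140 − (-0.598163))/3 = -0.632799
T_{2}^{(2)} = -0.634304 + (-0.634304 − (-0.666307))/15 = -0.632170
T_{3}^{(2)} = -0.632799 + (-0.632799 − (-0.634304))/15 = -0.632699
T_{3}^{(3)} = -0.632699 + (-0.632699 − (-0.632170))/63 = -0.632707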